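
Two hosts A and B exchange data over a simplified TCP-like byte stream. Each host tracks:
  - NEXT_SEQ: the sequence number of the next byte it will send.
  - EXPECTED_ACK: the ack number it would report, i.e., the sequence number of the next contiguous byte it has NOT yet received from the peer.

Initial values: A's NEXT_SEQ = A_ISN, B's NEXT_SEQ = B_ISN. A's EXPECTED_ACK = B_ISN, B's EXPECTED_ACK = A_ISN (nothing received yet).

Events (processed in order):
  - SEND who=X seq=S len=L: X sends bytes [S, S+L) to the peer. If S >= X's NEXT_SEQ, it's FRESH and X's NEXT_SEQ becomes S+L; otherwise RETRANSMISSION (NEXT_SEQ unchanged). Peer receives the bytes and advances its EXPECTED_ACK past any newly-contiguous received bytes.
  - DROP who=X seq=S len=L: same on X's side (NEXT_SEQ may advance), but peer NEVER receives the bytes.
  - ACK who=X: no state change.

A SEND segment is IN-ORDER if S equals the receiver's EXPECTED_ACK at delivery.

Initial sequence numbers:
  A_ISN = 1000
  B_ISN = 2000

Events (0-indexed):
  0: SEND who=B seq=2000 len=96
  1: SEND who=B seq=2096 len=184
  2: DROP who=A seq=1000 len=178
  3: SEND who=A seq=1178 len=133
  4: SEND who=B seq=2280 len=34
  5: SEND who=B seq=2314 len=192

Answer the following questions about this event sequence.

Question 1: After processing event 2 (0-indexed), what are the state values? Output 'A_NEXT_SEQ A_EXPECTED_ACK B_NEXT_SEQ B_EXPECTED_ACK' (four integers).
After event 0: A_seq=1000 A_ack=2096 B_seq=2096 B_ack=1000
After event 1: A_seq=1000 A_ack=2280 B_seq=2280 B_ack=1000
After event 2: A_seq=1178 A_ack=2280 B_seq=2280 B_ack=1000

1178 2280 2280 1000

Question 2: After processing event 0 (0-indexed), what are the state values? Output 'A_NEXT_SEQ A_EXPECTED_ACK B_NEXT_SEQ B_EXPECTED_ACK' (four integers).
After event 0: A_seq=1000 A_ack=2096 B_seq=2096 B_ack=1000

1000 2096 2096 1000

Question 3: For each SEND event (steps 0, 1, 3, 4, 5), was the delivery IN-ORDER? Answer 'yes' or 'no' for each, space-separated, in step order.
Answer: yes yes no yes yes

Derivation:
Step 0: SEND seq=2000 -> in-order
Step 1: SEND seq=2096 -> in-order
Step 3: SEND seq=1178 -> out-of-order
Step 4: SEND seq=2280 -> in-order
Step 5: SEND seq=2314 -> in-order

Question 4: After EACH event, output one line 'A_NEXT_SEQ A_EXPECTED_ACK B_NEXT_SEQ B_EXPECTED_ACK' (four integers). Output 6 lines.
1000 2096 2096 1000
1000 2280 2280 1000
1178 2280 2280 1000
1311 2280 2280 1000
1311 2314 2314 1000
1311 2506 2506 1000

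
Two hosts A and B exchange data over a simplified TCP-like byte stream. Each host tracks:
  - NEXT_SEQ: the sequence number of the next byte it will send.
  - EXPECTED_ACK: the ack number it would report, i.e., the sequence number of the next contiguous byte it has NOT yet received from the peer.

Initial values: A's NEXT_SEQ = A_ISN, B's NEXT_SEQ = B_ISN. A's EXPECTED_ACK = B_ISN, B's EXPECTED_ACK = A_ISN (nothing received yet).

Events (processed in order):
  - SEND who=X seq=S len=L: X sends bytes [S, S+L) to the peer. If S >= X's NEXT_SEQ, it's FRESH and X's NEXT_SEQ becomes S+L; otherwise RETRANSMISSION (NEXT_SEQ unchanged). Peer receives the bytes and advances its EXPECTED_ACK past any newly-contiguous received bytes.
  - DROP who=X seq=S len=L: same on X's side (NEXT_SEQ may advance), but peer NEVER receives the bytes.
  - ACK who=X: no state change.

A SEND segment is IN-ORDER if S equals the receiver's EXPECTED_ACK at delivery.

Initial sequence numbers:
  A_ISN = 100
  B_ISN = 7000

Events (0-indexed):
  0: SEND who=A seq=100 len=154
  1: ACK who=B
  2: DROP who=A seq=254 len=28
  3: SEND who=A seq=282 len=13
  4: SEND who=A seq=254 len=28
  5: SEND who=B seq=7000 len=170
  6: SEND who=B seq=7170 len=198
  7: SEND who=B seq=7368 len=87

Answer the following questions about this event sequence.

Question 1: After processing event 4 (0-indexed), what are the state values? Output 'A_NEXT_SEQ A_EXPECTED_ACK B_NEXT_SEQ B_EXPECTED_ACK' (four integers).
After event 0: A_seq=254 A_ack=7000 B_seq=7000 B_ack=254
After event 1: A_seq=254 A_ack=7000 B_seq=7000 B_ack=254
After event 2: A_seq=282 A_ack=7000 B_seq=7000 B_ack=254
After event 3: A_seq=295 A_ack=7000 B_seq=7000 B_ack=254
After event 4: A_seq=295 A_ack=7000 B_seq=7000 B_ack=295

295 7000 7000 295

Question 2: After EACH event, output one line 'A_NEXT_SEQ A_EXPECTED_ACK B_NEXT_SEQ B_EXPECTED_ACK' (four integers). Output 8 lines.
254 7000 7000 254
254 7000 7000 254
282 7000 7000 254
295 7000 7000 254
295 7000 7000 295
295 7170 7170 295
295 7368 7368 295
295 7455 7455 295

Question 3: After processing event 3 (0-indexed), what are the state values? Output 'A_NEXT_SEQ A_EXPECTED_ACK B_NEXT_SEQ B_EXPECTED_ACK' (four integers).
After event 0: A_seq=254 A_ack=7000 B_seq=7000 B_ack=254
After event 1: A_seq=254 A_ack=7000 B_seq=7000 B_ack=254
After event 2: A_seq=282 A_ack=7000 B_seq=7000 B_ack=254
After event 3: A_seq=295 A_ack=7000 B_seq=7000 B_ack=254

295 7000 7000 254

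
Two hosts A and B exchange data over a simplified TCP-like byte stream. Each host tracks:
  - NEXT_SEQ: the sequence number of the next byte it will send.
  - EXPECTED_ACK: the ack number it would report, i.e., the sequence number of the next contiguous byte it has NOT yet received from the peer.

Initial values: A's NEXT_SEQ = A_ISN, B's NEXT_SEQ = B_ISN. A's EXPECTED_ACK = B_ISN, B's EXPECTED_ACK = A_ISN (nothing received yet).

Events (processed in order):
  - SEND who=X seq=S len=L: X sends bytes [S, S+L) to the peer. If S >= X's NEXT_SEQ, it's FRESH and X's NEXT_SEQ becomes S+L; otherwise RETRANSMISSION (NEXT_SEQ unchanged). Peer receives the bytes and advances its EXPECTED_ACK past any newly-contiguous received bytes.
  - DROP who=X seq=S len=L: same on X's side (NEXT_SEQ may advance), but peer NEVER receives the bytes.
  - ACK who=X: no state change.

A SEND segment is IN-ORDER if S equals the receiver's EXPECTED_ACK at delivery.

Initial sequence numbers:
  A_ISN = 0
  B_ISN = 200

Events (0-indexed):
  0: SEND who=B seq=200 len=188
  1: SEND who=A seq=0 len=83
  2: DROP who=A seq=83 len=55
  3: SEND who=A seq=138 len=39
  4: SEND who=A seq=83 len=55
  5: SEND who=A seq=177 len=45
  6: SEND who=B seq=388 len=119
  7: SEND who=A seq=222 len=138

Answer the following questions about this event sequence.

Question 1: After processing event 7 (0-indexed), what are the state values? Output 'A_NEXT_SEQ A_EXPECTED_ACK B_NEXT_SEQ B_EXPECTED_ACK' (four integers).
After event 0: A_seq=0 A_ack=388 B_seq=388 B_ack=0
After event 1: A_seq=83 A_ack=388 B_seq=388 B_ack=83
After event 2: A_seq=138 A_ack=388 B_seq=388 B_ack=83
After event 3: A_seq=177 A_ack=388 B_seq=388 B_ack=83
After event 4: A_seq=177 A_ack=388 B_seq=388 B_ack=177
After event 5: A_seq=222 A_ack=388 B_seq=388 B_ack=222
After event 6: A_seq=222 A_ack=507 B_seq=507 B_ack=222
After event 7: A_seq=360 A_ack=507 B_seq=507 B_ack=360

360 507 507 360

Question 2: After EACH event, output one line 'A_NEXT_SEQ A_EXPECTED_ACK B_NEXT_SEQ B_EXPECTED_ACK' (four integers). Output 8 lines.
0 388 388 0
83 388 388 83
138 388 388 83
177 388 388 83
177 388 388 177
222 388 388 222
222 507 507 222
360 507 507 360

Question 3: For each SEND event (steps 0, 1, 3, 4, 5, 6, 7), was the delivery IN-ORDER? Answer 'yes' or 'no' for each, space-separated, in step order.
Step 0: SEND seq=200 -> in-order
Step 1: SEND seq=0 -> in-order
Step 3: SEND seq=138 -> out-of-order
Step 4: SEND seq=83 -> in-order
Step 5: SEND seq=177 -> in-order
Step 6: SEND seq=388 -> in-order
Step 7: SEND seq=222 -> in-order

Answer: yes yes no yes yes yes yes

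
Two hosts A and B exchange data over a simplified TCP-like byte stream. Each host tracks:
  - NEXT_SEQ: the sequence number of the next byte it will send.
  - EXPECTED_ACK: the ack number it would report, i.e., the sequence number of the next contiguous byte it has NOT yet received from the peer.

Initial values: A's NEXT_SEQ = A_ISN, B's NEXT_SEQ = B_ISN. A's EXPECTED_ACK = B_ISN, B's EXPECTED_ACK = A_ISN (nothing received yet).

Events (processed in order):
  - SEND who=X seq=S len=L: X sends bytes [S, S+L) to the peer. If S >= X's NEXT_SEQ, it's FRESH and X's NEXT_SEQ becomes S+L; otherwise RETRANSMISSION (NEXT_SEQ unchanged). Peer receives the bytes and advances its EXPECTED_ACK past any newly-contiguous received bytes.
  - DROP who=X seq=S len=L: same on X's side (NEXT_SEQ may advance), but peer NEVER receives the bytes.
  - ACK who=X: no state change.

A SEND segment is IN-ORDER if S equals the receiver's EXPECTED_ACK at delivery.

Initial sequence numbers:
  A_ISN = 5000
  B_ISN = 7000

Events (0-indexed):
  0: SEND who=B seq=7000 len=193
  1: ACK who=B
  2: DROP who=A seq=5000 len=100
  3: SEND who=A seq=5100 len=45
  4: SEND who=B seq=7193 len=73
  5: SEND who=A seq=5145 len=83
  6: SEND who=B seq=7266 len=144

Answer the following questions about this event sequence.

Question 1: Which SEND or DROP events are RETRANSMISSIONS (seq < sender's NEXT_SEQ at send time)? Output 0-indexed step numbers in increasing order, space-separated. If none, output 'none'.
Answer: none

Derivation:
Step 0: SEND seq=7000 -> fresh
Step 2: DROP seq=5000 -> fresh
Step 3: SEND seq=5100 -> fresh
Step 4: SEND seq=7193 -> fresh
Step 5: SEND seq=5145 -> fresh
Step 6: SEND seq=7266 -> fresh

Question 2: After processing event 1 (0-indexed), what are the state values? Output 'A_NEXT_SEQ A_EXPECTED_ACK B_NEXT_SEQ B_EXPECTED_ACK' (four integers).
After event 0: A_seq=5000 A_ack=7193 B_seq=7193 B_ack=5000
After event 1: A_seq=5000 A_ack=7193 B_seq=7193 B_ack=5000

5000 7193 7193 5000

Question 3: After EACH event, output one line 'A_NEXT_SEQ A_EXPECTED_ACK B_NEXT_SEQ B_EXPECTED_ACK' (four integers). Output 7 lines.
5000 7193 7193 5000
5000 7193 7193 5000
5100 7193 7193 5000
5145 7193 7193 5000
5145 7266 7266 5000
5228 7266 7266 5000
5228 7410 7410 5000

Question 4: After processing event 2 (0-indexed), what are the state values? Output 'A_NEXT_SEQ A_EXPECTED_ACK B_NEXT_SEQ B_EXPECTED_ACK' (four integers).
After event 0: A_seq=5000 A_ack=7193 B_seq=7193 B_ack=5000
After event 1: A_seq=5000 A_ack=7193 B_seq=7193 B_ack=5000
After event 2: A_seq=5100 A_ack=7193 B_seq=7193 B_ack=5000

5100 7193 7193 5000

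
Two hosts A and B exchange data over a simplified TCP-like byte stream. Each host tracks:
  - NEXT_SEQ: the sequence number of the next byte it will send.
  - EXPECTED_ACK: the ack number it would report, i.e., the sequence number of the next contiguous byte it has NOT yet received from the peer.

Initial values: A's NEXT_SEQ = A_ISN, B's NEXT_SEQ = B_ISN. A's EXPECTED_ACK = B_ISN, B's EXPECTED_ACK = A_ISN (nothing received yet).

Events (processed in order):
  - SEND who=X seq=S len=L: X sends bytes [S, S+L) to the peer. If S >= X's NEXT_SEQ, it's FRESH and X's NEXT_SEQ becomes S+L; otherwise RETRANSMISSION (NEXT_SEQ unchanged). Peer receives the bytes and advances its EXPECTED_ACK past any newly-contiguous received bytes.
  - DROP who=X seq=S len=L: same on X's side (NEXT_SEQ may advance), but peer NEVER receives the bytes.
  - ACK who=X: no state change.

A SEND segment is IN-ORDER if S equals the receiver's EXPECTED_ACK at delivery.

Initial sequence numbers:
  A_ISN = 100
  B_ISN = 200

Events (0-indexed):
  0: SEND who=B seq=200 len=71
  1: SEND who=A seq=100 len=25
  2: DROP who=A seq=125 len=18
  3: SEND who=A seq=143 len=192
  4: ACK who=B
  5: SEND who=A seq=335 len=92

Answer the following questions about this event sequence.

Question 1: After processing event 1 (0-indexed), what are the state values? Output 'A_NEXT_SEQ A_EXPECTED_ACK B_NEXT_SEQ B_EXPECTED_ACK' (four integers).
After event 0: A_seq=100 A_ack=271 B_seq=271 B_ack=100
After event 1: A_seq=125 A_ack=271 B_seq=271 B_ack=125

125 271 271 125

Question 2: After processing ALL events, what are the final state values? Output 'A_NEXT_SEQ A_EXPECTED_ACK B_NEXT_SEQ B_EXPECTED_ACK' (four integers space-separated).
Answer: 427 271 271 125

Derivation:
After event 0: A_seq=100 A_ack=271 B_seq=271 B_ack=100
After event 1: A_seq=125 A_ack=271 B_seq=271 B_ack=125
After event 2: A_seq=143 A_ack=271 B_seq=271 B_ack=125
After event 3: A_seq=335 A_ack=271 B_seq=271 B_ack=125
After event 4: A_seq=335 A_ack=271 B_seq=271 B_ack=125
After event 5: A_seq=427 A_ack=271 B_seq=271 B_ack=125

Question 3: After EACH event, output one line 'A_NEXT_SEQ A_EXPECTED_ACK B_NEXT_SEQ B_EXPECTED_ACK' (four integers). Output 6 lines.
100 271 271 100
125 271 271 125
143 271 271 125
335 271 271 125
335 271 271 125
427 271 271 125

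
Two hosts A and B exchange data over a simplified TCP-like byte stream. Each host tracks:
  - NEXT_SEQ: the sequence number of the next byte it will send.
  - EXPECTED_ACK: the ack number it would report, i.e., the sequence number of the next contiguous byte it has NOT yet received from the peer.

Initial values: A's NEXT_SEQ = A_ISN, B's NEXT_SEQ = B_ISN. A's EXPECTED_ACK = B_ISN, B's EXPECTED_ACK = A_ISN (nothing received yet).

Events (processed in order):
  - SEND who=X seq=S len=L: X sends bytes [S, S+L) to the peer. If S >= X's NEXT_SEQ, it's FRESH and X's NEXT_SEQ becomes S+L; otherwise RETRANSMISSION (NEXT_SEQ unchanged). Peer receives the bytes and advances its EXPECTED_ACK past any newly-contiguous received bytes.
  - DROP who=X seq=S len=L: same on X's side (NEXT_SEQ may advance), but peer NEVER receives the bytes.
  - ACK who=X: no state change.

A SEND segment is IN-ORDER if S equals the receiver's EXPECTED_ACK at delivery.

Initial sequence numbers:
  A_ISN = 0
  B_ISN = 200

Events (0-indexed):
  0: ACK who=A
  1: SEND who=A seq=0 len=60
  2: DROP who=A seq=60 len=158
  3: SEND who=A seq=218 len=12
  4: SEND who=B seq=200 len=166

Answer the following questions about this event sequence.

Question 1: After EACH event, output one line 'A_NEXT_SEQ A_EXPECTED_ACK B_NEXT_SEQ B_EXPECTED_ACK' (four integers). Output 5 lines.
0 200 200 0
60 200 200 60
218 200 200 60
230 200 200 60
230 366 366 60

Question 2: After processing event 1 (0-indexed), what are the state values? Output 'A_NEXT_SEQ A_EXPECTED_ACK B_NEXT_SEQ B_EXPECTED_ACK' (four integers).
After event 0: A_seq=0 A_ack=200 B_seq=200 B_ack=0
After event 1: A_seq=60 A_ack=200 B_seq=200 B_ack=60

60 200 200 60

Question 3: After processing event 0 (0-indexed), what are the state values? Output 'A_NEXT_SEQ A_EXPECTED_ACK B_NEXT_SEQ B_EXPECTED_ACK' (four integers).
After event 0: A_seq=0 A_ack=200 B_seq=200 B_ack=0

0 200 200 0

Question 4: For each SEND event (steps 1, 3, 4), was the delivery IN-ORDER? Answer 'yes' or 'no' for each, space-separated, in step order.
Step 1: SEND seq=0 -> in-order
Step 3: SEND seq=218 -> out-of-order
Step 4: SEND seq=200 -> in-order

Answer: yes no yes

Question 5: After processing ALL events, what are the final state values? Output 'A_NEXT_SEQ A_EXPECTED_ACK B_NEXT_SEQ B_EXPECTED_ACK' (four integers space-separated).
After event 0: A_seq=0 A_ack=200 B_seq=200 B_ack=0
After event 1: A_seq=60 A_ack=200 B_seq=200 B_ack=60
After event 2: A_seq=218 A_ack=200 B_seq=200 B_ack=60
After event 3: A_seq=230 A_ack=200 B_seq=200 B_ack=60
After event 4: A_seq=230 A_ack=366 B_seq=366 B_ack=60

Answer: 230 366 366 60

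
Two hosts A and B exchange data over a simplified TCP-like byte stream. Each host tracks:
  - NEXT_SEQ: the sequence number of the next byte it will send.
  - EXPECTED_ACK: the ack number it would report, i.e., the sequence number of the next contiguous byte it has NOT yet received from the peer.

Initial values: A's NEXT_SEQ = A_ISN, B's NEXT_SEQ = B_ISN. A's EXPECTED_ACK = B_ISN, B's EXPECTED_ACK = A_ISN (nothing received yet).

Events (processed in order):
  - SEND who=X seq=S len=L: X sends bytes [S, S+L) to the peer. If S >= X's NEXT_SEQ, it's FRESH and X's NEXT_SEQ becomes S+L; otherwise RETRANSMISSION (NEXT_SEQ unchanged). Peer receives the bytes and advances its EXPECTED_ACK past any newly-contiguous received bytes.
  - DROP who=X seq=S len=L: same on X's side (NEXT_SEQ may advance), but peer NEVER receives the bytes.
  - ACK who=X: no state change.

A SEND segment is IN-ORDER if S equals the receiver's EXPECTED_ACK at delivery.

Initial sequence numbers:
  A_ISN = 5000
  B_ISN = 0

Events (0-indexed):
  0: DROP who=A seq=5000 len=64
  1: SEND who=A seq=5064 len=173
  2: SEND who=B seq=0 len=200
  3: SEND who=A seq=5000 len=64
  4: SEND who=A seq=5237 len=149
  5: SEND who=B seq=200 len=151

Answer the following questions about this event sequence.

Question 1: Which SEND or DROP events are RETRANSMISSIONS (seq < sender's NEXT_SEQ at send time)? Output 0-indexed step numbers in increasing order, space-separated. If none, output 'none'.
Answer: 3

Derivation:
Step 0: DROP seq=5000 -> fresh
Step 1: SEND seq=5064 -> fresh
Step 2: SEND seq=0 -> fresh
Step 3: SEND seq=5000 -> retransmit
Step 4: SEND seq=5237 -> fresh
Step 5: SEND seq=200 -> fresh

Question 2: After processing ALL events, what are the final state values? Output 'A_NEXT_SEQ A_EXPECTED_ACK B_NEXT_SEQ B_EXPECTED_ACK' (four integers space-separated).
Answer: 5386 351 351 5386

Derivation:
After event 0: A_seq=5064 A_ack=0 B_seq=0 B_ack=5000
After event 1: A_seq=5237 A_ack=0 B_seq=0 B_ack=5000
After event 2: A_seq=5237 A_ack=200 B_seq=200 B_ack=5000
After event 3: A_seq=5237 A_ack=200 B_seq=200 B_ack=5237
After event 4: A_seq=5386 A_ack=200 B_seq=200 B_ack=5386
After event 5: A_seq=5386 A_ack=351 B_seq=351 B_ack=5386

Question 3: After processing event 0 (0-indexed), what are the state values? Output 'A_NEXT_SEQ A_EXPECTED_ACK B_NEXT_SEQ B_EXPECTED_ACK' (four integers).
After event 0: A_seq=5064 A_ack=0 B_seq=0 B_ack=5000

5064 0 0 5000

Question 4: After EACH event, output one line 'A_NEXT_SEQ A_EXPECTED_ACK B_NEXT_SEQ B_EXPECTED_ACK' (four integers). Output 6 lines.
5064 0 0 5000
5237 0 0 5000
5237 200 200 5000
5237 200 200 5237
5386 200 200 5386
5386 351 351 5386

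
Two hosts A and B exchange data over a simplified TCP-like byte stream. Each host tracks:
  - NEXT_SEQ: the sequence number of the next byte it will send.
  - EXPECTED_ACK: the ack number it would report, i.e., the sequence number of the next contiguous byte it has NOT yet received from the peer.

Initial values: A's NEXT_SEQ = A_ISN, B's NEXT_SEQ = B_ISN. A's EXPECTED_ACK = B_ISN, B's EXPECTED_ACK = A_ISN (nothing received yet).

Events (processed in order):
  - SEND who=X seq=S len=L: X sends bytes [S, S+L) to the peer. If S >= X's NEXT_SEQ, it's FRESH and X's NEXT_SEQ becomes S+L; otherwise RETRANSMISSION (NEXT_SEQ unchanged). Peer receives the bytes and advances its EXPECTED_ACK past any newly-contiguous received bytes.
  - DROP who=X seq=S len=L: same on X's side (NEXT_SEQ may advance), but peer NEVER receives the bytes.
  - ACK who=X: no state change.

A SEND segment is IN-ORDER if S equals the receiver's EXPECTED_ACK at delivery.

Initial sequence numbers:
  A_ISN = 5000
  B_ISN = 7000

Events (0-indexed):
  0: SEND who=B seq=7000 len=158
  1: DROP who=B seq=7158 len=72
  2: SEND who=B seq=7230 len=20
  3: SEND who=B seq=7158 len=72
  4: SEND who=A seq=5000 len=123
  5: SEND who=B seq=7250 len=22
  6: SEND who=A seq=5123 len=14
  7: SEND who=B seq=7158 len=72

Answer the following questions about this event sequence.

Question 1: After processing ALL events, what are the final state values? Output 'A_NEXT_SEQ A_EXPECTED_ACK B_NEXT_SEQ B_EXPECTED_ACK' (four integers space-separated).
Answer: 5137 7272 7272 5137

Derivation:
After event 0: A_seq=5000 A_ack=7158 B_seq=7158 B_ack=5000
After event 1: A_seq=5000 A_ack=7158 B_seq=7230 B_ack=5000
After event 2: A_seq=5000 A_ack=7158 B_seq=7250 B_ack=5000
After event 3: A_seq=5000 A_ack=7250 B_seq=7250 B_ack=5000
After event 4: A_seq=5123 A_ack=7250 B_seq=7250 B_ack=5123
After event 5: A_seq=5123 A_ack=7272 B_seq=7272 B_ack=5123
After event 6: A_seq=5137 A_ack=7272 B_seq=7272 B_ack=5137
After event 7: A_seq=5137 A_ack=7272 B_seq=7272 B_ack=5137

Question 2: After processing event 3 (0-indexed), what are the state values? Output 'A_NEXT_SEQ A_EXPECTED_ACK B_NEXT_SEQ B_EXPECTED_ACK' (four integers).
After event 0: A_seq=5000 A_ack=7158 B_seq=7158 B_ack=5000
After event 1: A_seq=5000 A_ack=7158 B_seq=7230 B_ack=5000
After event 2: A_seq=5000 A_ack=7158 B_seq=7250 B_ack=5000
After event 3: A_seq=5000 A_ack=7250 B_seq=7250 B_ack=5000

5000 7250 7250 5000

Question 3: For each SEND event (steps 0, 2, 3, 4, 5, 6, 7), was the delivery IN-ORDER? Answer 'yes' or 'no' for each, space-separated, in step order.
Step 0: SEND seq=7000 -> in-order
Step 2: SEND seq=7230 -> out-of-order
Step 3: SEND seq=7158 -> in-order
Step 4: SEND seq=5000 -> in-order
Step 5: SEND seq=7250 -> in-order
Step 6: SEND seq=5123 -> in-order
Step 7: SEND seq=7158 -> out-of-order

Answer: yes no yes yes yes yes no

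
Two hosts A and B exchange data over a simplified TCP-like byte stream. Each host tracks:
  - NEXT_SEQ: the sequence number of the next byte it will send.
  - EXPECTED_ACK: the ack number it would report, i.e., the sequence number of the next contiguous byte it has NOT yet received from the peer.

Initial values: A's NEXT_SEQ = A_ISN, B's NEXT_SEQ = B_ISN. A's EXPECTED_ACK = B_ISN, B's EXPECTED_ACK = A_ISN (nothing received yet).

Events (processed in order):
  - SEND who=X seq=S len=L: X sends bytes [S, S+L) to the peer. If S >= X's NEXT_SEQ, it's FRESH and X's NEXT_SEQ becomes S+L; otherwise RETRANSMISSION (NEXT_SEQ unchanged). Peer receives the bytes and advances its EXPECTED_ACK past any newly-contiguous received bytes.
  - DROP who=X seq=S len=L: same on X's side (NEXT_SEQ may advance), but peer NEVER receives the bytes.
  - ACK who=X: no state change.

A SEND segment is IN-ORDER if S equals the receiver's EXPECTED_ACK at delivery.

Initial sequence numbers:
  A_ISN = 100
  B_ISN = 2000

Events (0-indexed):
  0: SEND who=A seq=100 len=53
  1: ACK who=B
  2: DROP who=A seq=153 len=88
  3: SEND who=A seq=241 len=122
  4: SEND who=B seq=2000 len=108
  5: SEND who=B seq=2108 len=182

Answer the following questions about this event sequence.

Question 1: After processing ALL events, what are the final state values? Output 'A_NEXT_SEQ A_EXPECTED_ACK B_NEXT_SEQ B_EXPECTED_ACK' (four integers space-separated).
After event 0: A_seq=153 A_ack=2000 B_seq=2000 B_ack=153
After event 1: A_seq=153 A_ack=2000 B_seq=2000 B_ack=153
After event 2: A_seq=241 A_ack=2000 B_seq=2000 B_ack=153
After event 3: A_seq=363 A_ack=2000 B_seq=2000 B_ack=153
After event 4: A_seq=363 A_ack=2108 B_seq=2108 B_ack=153
After event 5: A_seq=363 A_ack=2290 B_seq=2290 B_ack=153

Answer: 363 2290 2290 153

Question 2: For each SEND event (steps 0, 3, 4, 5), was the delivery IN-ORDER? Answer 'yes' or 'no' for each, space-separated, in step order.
Answer: yes no yes yes

Derivation:
Step 0: SEND seq=100 -> in-order
Step 3: SEND seq=241 -> out-of-order
Step 4: SEND seq=2000 -> in-order
Step 5: SEND seq=2108 -> in-order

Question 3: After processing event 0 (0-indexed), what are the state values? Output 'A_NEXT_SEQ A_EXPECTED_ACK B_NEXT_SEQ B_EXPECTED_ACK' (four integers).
After event 0: A_seq=153 A_ack=2000 B_seq=2000 B_ack=153

153 2000 2000 153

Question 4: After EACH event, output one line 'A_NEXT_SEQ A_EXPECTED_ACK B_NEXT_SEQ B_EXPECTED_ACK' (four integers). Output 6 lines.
153 2000 2000 153
153 2000 2000 153
241 2000 2000 153
363 2000 2000 153
363 2108 2108 153
363 2290 2290 153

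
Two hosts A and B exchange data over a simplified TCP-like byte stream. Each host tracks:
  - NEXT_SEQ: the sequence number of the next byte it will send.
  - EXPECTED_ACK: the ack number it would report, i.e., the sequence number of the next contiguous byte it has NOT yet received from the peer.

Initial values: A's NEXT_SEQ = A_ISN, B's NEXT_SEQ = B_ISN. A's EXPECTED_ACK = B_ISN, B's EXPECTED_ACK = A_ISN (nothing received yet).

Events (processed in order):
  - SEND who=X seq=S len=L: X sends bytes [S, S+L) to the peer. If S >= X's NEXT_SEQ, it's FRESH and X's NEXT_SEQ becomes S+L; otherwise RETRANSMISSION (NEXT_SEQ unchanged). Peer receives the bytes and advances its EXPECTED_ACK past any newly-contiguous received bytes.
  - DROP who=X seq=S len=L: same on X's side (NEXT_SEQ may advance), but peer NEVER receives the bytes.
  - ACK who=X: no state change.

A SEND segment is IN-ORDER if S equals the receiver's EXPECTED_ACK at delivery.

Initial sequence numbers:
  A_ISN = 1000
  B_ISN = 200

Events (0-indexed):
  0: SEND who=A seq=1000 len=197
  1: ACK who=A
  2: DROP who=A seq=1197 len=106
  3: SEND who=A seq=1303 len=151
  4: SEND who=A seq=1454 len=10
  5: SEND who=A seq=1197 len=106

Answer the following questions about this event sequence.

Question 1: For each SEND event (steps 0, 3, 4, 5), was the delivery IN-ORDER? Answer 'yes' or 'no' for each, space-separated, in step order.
Step 0: SEND seq=1000 -> in-order
Step 3: SEND seq=1303 -> out-of-order
Step 4: SEND seq=1454 -> out-of-order
Step 5: SEND seq=1197 -> in-order

Answer: yes no no yes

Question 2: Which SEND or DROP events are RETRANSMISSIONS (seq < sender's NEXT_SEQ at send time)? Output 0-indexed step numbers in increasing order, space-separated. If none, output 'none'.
Step 0: SEND seq=1000 -> fresh
Step 2: DROP seq=1197 -> fresh
Step 3: SEND seq=1303 -> fresh
Step 4: SEND seq=1454 -> fresh
Step 5: SEND seq=1197 -> retransmit

Answer: 5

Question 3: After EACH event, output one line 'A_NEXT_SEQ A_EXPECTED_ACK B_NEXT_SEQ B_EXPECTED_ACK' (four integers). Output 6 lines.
1197 200 200 1197
1197 200 200 1197
1303 200 200 1197
1454 200 200 1197
1464 200 200 1197
1464 200 200 1464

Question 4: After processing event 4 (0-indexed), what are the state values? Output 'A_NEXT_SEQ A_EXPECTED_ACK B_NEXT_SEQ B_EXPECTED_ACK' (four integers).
After event 0: A_seq=1197 A_ack=200 B_seq=200 B_ack=1197
After event 1: A_seq=1197 A_ack=200 B_seq=200 B_ack=1197
After event 2: A_seq=1303 A_ack=200 B_seq=200 B_ack=1197
After event 3: A_seq=1454 A_ack=200 B_seq=200 B_ack=1197
After event 4: A_seq=1464 A_ack=200 B_seq=200 B_ack=1197

1464 200 200 1197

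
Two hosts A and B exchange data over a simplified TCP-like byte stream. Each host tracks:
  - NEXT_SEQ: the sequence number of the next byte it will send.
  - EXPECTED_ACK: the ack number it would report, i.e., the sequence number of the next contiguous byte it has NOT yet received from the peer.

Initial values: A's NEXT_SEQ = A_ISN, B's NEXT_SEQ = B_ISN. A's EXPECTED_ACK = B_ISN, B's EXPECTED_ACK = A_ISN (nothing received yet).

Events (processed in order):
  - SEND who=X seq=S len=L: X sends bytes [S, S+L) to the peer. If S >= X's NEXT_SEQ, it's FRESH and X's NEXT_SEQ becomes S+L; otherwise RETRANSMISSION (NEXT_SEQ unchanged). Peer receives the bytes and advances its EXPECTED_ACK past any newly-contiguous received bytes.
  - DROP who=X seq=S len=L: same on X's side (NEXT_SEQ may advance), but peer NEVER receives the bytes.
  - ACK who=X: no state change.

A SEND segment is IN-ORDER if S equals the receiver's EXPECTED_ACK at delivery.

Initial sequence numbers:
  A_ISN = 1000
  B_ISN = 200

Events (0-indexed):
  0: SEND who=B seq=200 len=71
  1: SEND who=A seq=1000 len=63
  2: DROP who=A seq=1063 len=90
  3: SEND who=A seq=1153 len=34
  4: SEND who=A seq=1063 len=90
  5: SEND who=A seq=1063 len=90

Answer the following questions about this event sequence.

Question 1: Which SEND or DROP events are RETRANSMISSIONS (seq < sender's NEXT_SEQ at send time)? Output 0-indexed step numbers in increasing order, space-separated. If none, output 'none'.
Step 0: SEND seq=200 -> fresh
Step 1: SEND seq=1000 -> fresh
Step 2: DROP seq=1063 -> fresh
Step 3: SEND seq=1153 -> fresh
Step 4: SEND seq=1063 -> retransmit
Step 5: SEND seq=1063 -> retransmit

Answer: 4 5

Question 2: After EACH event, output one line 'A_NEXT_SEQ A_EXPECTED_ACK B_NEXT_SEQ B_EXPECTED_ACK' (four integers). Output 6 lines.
1000 271 271 1000
1063 271 271 1063
1153 271 271 1063
1187 271 271 1063
1187 271 271 1187
1187 271 271 1187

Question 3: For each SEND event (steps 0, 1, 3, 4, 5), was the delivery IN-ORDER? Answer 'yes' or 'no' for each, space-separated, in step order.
Step 0: SEND seq=200 -> in-order
Step 1: SEND seq=1000 -> in-order
Step 3: SEND seq=1153 -> out-of-order
Step 4: SEND seq=1063 -> in-order
Step 5: SEND seq=1063 -> out-of-order

Answer: yes yes no yes no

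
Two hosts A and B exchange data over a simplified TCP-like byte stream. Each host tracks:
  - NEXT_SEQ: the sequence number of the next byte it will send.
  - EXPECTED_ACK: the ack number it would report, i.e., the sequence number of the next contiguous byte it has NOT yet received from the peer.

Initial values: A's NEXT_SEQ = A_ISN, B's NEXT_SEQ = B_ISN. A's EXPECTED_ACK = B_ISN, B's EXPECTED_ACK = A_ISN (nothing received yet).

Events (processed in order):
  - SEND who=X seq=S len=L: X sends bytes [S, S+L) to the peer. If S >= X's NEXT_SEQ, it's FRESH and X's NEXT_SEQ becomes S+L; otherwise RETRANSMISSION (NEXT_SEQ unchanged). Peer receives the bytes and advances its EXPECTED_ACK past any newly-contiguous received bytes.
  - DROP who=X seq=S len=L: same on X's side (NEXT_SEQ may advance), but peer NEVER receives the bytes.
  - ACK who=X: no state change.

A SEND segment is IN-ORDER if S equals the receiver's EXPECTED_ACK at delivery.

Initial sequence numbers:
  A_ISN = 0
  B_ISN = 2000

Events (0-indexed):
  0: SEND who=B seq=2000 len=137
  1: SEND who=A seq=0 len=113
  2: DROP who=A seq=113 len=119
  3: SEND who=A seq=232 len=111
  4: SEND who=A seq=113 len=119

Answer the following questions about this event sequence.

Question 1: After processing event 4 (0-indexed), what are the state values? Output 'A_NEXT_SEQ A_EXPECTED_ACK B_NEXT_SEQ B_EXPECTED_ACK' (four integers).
After event 0: A_seq=0 A_ack=2137 B_seq=2137 B_ack=0
After event 1: A_seq=113 A_ack=2137 B_seq=2137 B_ack=113
After event 2: A_seq=232 A_ack=2137 B_seq=2137 B_ack=113
After event 3: A_seq=343 A_ack=2137 B_seq=2137 B_ack=113
After event 4: A_seq=343 A_ack=2137 B_seq=2137 B_ack=343

343 2137 2137 343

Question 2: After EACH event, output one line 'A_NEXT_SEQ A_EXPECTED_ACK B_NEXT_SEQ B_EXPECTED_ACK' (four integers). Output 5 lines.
0 2137 2137 0
113 2137 2137 113
232 2137 2137 113
343 2137 2137 113
343 2137 2137 343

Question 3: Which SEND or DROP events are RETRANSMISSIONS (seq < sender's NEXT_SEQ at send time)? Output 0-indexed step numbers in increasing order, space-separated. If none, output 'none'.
Step 0: SEND seq=2000 -> fresh
Step 1: SEND seq=0 -> fresh
Step 2: DROP seq=113 -> fresh
Step 3: SEND seq=232 -> fresh
Step 4: SEND seq=113 -> retransmit

Answer: 4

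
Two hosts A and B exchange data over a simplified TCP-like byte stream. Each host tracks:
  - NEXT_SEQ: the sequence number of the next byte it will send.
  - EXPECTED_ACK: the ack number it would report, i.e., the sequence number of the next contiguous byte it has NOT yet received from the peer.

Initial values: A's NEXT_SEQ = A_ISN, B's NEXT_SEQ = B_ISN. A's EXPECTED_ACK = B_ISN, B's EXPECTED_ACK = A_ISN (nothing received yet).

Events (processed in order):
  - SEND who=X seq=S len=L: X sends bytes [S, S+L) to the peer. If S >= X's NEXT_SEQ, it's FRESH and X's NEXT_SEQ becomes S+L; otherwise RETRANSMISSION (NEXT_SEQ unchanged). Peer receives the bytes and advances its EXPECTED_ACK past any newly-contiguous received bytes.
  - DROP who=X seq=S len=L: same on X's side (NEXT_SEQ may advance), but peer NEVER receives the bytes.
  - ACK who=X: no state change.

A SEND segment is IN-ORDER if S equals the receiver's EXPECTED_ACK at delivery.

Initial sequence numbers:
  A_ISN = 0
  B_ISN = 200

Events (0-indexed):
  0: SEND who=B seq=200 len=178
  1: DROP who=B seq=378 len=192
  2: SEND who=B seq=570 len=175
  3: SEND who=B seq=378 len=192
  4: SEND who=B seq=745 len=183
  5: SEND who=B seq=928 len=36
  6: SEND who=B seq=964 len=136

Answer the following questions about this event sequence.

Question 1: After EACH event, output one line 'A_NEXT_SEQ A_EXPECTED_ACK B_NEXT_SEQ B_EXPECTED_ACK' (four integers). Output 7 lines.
0 378 378 0
0 378 570 0
0 378 745 0
0 745 745 0
0 928 928 0
0 964 964 0
0 1100 1100 0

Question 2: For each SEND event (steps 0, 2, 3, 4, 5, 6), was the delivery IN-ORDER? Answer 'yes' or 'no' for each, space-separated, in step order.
Step 0: SEND seq=200 -> in-order
Step 2: SEND seq=570 -> out-of-order
Step 3: SEND seq=378 -> in-order
Step 4: SEND seq=745 -> in-order
Step 5: SEND seq=928 -> in-order
Step 6: SEND seq=964 -> in-order

Answer: yes no yes yes yes yes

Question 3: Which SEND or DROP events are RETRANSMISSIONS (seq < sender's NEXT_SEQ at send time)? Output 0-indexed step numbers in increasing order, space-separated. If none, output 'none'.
Step 0: SEND seq=200 -> fresh
Step 1: DROP seq=378 -> fresh
Step 2: SEND seq=570 -> fresh
Step 3: SEND seq=378 -> retransmit
Step 4: SEND seq=745 -> fresh
Step 5: SEND seq=928 -> fresh
Step 6: SEND seq=964 -> fresh

Answer: 3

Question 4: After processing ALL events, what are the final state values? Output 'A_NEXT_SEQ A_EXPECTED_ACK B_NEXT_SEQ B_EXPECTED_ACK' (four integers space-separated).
After event 0: A_seq=0 A_ack=378 B_seq=378 B_ack=0
After event 1: A_seq=0 A_ack=378 B_seq=570 B_ack=0
After event 2: A_seq=0 A_ack=378 B_seq=745 B_ack=0
After event 3: A_seq=0 A_ack=745 B_seq=745 B_ack=0
After event 4: A_seq=0 A_ack=928 B_seq=928 B_ack=0
After event 5: A_seq=0 A_ack=964 B_seq=964 B_ack=0
After event 6: A_seq=0 A_ack=1100 B_seq=1100 B_ack=0

Answer: 0 1100 1100 0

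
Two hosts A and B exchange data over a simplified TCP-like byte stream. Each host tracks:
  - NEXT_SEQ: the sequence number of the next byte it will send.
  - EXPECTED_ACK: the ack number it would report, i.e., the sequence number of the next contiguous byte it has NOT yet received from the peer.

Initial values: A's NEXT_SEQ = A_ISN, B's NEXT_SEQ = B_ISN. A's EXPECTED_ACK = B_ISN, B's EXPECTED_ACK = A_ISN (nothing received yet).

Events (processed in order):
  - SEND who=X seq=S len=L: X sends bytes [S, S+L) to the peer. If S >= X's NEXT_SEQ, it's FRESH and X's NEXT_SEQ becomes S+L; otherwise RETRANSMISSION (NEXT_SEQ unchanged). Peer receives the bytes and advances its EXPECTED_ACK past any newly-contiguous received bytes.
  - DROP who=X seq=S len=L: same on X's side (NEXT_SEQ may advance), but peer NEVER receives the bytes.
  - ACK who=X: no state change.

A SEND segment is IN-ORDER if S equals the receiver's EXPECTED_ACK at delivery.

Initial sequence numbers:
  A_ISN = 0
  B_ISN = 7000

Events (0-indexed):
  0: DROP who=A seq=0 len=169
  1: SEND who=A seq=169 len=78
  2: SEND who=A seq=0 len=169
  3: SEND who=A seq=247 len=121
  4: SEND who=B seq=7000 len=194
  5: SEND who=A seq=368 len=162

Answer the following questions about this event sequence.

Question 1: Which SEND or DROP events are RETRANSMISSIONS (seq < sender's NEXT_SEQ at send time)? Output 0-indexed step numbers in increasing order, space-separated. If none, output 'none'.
Step 0: DROP seq=0 -> fresh
Step 1: SEND seq=169 -> fresh
Step 2: SEND seq=0 -> retransmit
Step 3: SEND seq=247 -> fresh
Step 4: SEND seq=7000 -> fresh
Step 5: SEND seq=368 -> fresh

Answer: 2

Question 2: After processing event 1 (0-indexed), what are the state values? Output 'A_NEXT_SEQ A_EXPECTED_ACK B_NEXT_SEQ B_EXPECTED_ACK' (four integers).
After event 0: A_seq=169 A_ack=7000 B_seq=7000 B_ack=0
After event 1: A_seq=247 A_ack=7000 B_seq=7000 B_ack=0

247 7000 7000 0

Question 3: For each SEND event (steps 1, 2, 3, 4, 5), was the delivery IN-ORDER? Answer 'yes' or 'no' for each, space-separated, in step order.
Step 1: SEND seq=169 -> out-of-order
Step 2: SEND seq=0 -> in-order
Step 3: SEND seq=247 -> in-order
Step 4: SEND seq=7000 -> in-order
Step 5: SEND seq=368 -> in-order

Answer: no yes yes yes yes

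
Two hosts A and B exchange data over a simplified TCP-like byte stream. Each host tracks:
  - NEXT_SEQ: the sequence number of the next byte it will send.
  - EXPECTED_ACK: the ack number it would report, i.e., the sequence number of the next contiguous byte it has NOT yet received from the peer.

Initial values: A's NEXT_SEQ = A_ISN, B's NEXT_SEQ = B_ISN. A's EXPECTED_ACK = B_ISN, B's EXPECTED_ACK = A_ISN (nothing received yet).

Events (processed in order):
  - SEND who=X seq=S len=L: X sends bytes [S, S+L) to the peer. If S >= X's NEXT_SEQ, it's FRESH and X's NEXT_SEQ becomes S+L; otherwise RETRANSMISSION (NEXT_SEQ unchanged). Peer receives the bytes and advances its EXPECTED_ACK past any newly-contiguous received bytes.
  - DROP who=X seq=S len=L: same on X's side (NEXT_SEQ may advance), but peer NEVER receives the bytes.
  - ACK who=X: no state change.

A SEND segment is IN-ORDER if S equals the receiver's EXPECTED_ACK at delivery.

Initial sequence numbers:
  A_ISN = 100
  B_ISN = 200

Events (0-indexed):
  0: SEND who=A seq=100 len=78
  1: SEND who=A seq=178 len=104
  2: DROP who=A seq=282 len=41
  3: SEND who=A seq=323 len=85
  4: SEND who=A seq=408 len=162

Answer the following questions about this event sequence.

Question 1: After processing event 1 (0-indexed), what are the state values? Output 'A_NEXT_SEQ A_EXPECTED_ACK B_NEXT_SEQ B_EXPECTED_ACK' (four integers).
After event 0: A_seq=178 A_ack=200 B_seq=200 B_ack=178
After event 1: A_seq=282 A_ack=200 B_seq=200 B_ack=282

282 200 200 282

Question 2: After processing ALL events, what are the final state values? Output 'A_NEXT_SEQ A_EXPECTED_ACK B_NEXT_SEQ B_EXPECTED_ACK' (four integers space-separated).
After event 0: A_seq=178 A_ack=200 B_seq=200 B_ack=178
After event 1: A_seq=282 A_ack=200 B_seq=200 B_ack=282
After event 2: A_seq=323 A_ack=200 B_seq=200 B_ack=282
After event 3: A_seq=408 A_ack=200 B_seq=200 B_ack=282
After event 4: A_seq=570 A_ack=200 B_seq=200 B_ack=282

Answer: 570 200 200 282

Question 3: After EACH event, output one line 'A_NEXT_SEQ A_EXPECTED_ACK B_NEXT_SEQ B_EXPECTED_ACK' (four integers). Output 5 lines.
178 200 200 178
282 200 200 282
323 200 200 282
408 200 200 282
570 200 200 282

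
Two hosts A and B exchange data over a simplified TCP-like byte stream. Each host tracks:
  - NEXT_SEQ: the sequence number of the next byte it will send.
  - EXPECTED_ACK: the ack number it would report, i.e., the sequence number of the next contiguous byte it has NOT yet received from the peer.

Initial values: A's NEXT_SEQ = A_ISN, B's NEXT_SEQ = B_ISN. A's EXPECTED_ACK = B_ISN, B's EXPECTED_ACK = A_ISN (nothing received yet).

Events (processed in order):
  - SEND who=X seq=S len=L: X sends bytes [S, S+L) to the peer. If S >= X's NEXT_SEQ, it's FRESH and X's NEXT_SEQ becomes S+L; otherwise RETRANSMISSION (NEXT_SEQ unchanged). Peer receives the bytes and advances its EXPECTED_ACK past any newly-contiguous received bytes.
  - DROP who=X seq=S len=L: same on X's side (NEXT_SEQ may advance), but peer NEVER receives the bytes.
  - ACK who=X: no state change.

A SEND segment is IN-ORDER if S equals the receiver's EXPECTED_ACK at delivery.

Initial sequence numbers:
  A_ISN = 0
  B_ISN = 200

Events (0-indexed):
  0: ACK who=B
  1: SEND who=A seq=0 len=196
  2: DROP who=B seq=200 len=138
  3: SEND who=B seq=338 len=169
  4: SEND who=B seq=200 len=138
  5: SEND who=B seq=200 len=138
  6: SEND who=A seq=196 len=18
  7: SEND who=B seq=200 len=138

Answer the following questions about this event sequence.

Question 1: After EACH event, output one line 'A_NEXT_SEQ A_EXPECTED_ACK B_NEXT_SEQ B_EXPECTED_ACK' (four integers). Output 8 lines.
0 200 200 0
196 200 200 196
196 200 338 196
196 200 507 196
196 507 507 196
196 507 507 196
214 507 507 214
214 507 507 214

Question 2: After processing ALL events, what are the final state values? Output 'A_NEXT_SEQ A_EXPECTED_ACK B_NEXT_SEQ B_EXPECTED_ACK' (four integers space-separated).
Answer: 214 507 507 214

Derivation:
After event 0: A_seq=0 A_ack=200 B_seq=200 B_ack=0
After event 1: A_seq=196 A_ack=200 B_seq=200 B_ack=196
After event 2: A_seq=196 A_ack=200 B_seq=338 B_ack=196
After event 3: A_seq=196 A_ack=200 B_seq=507 B_ack=196
After event 4: A_seq=196 A_ack=507 B_seq=507 B_ack=196
After event 5: A_seq=196 A_ack=507 B_seq=507 B_ack=196
After event 6: A_seq=214 A_ack=507 B_seq=507 B_ack=214
After event 7: A_seq=214 A_ack=507 B_seq=507 B_ack=214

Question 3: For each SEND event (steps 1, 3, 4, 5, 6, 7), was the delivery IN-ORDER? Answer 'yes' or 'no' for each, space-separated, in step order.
Step 1: SEND seq=0 -> in-order
Step 3: SEND seq=338 -> out-of-order
Step 4: SEND seq=200 -> in-order
Step 5: SEND seq=200 -> out-of-order
Step 6: SEND seq=196 -> in-order
Step 7: SEND seq=200 -> out-of-order

Answer: yes no yes no yes no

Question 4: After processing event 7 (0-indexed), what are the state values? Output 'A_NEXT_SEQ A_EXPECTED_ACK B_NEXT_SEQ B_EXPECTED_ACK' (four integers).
After event 0: A_seq=0 A_ack=200 B_seq=200 B_ack=0
After event 1: A_seq=196 A_ack=200 B_seq=200 B_ack=196
After event 2: A_seq=196 A_ack=200 B_seq=338 B_ack=196
After event 3: A_seq=196 A_ack=200 B_seq=507 B_ack=196
After event 4: A_seq=196 A_ack=507 B_seq=507 B_ack=196
After event 5: A_seq=196 A_ack=507 B_seq=507 B_ack=196
After event 6: A_seq=214 A_ack=507 B_seq=507 B_ack=214
After event 7: A_seq=214 A_ack=507 B_seq=507 B_ack=214

214 507 507 214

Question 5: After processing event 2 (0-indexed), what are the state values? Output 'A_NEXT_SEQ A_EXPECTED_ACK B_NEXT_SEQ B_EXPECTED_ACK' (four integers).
After event 0: A_seq=0 A_ack=200 B_seq=200 B_ack=0
After event 1: A_seq=196 A_ack=200 B_seq=200 B_ack=196
After event 2: A_seq=196 A_ack=200 B_seq=338 B_ack=196

196 200 338 196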